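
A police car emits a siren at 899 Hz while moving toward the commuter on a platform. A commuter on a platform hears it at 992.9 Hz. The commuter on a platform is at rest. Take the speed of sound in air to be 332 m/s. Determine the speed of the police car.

31 m/s

f' = f · v/(v − v_s) ⇒ v_s = v · |1 − f/f'|.
v_s = 332 × |1 − 899/992.9| = 332 × 0.09457 ≈ 31 m/s.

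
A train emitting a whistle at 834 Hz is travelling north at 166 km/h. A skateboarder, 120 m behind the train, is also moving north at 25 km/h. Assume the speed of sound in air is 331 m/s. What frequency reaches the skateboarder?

747 Hz

166 km/h = 46.11 m/s; 25 km/h = 6.944 m/s.
The skateboarder is behind, so the train is moving away from it while the skateboarder is moving toward the train.
General Doppler shift: f' = f · (v + v_o)/(v + v_s).
f' = 834 × (331 + 6.944)/(331 + 46.11) = 834 × 337.94/377.11 ≈ 747 Hz.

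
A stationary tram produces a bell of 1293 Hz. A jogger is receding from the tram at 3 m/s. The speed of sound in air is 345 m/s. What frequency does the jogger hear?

Only the observer moves, away from the source, so f' = f · (v − v_o)/v.
f' = 1293 × (345 − 3)/345 = 1293 × 342/345 ≈ 1282 Hz.

1282 Hz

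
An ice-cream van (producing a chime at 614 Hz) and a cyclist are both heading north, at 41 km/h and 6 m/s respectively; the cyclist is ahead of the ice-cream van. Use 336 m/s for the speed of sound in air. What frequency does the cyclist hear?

624 Hz

41 km/h = 11.39 m/s.
The cyclist is ahead, so the ice-cream van is moving toward it while the cyclist is moving away from the ice-cream van.
Both move, so f' = f · (v − v_o)/(v − v_s).
f' = 614 × (336 − 6)/(336 − 11.39) = 614 × 330/324.61 ≈ 624 Hz.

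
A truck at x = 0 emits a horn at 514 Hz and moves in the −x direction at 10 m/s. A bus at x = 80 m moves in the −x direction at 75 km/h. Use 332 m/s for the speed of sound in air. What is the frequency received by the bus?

75 km/h = 20.83 m/s.
The observer lies on the +x side, so the source is heading away from the observer and the observer is heading toward the source.
General Doppler shift: f' = f · (v + v_o)/(v + v_s).
f' = 514 × (332 + 20.83)/(332 + 10) = 514 × 352.83/342 ≈ 530 Hz.

530 Hz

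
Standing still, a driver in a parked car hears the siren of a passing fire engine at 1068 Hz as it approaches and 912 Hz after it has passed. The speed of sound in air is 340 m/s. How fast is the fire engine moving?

27 m/s

f₁/f₂ = (v + v_s)/(v − v_s), so v_s = v · (f₁ − f₂)/(f₁ + f₂).
v_s = 340 × (1068 − 912)/(1068 + 912) = 340 × 156/1980 ≈ 27 m/s.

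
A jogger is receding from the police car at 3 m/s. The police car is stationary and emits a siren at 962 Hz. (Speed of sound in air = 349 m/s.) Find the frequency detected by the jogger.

954 Hz

Moving observer, stationary source: f' = f · (v − v_o)/v.
f' = 962 × (349 − 3)/349 = 962 × 346/349 ≈ 954 Hz.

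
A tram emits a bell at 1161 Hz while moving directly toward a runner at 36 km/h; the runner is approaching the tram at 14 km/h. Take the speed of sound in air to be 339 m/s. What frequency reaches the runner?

1210 Hz

36 km/h = 10 m/s; 14 km/h = 3.889 m/s.
General Doppler shift: f' = f · (v + v_o)/(v − v_s).
f' = 1161 × (339 + 3.889)/(339 − 10) = 1161 × 342.89/329 ≈ 1210 Hz.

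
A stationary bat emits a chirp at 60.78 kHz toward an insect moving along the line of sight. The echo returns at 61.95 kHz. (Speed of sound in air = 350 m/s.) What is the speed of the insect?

3.3 m/s

Double Doppler shift off a moving reflector: f₂ = f₀ · (v + u)/(v − u) (u > 0 toward emitter).
Rearranging, u = v · (f₂ − f₀)/(f₂ + f₀) = 350 × 1.17/122.73 ≈ 3.3 m/s.
So the insect is moving at 3.3 m/s toward the emitter.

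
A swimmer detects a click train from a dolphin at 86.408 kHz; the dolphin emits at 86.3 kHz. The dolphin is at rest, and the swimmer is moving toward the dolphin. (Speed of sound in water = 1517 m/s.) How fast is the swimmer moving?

f' = f · (v + v_o)/v ⇒ v_o = v · |f'/f − 1|.
v_o = 1517 × |86.408/86.3 − 1| = 1517 × 0.001251 ≈ 1.90 m/s.

1.90 m/s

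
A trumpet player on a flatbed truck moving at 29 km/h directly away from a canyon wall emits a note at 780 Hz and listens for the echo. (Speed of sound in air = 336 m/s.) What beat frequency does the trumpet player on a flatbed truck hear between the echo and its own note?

36.5 Hz

29 km/h = 8.056 m/s.
The canyon wall receives the sound from a moving source: f₁ = f₀ · v/(v + v_e) = 780 × 336/344.06 ≈ 761.7 Hz.
On the return leg the trumpet player on a flatbed truck is a moving observer: f₂ = f₁ · (v − v_e)/v = 761.7 × 327.94/336 ≈ 743.5 Hz.
Equivalently f₂ = f₀ · (v − v_e)/(v + v_e).
Beat against the emitted tone: |f₂ − f₀| = 2v_e·f₀/(v + v_e) = 2 × 8.056 × 780/344.06 ≈ 36.5 Hz.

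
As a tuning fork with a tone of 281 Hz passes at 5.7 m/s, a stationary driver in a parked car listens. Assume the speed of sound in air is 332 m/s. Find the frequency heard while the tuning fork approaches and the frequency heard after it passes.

Approaching: f₁ = f · v/(v − v_s) = 281 × 332/326.3 ≈ 286 Hz.
Receding: f₂ = f · v/(v + v_s) = 281 × 332/337.7 ≈ 276 Hz.

286 Hz approaching; 276 Hz receding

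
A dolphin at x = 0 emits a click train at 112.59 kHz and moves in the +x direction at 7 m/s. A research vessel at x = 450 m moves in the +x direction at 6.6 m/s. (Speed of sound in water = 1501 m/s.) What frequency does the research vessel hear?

112.6 kHz

The observer lies on the +x side, so the source is heading toward the observer and the observer is heading away from the source.
General Doppler shift: f' = f · (v − v_o)/(v − v_s).
f' = 112.59 × (1501 − 6.6)/(1501 − 7) = 112.59 × 1494.4/1494 ≈ 112.6 kHz.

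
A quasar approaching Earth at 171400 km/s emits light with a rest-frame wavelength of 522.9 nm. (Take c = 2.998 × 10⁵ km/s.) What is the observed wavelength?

273.0 nm

β = v/c = 171400/299800 = 0.5717.
Relativistic Doppler for wavelength: λ' = λ₀ · √((1 − β)/(1 + β)).
λ' = 522.9 × √(0.4283/1.5717) = 522.9 × 0.52201 ≈ 273.0 nm.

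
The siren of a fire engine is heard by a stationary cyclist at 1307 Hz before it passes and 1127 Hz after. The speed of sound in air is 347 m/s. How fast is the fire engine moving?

f₁/f₂ = (v + v_s)/(v − v_s), so v_s = v · (f₁ − f₂)/(f₁ + f₂).
v_s = 347 × (1307 − 1127)/(1307 + 1127) = 347 × 180/2434 ≈ 26 m/s.

26 m/s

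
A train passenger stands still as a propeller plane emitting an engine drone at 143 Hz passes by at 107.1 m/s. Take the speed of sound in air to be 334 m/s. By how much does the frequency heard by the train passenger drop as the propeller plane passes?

102 Hz

Approaching: f₁ = f · v/(v − v_s) = 143 × 334/226.9 ≈ 210 Hz.
Receding: f₂ = f · v/(v + v_s) = 143 × 334/441.1 ≈ 108 Hz.
Drop: f₁ − f₂ = 2f·v·v_s/(v² − v_s²) = 2 × 143 × 334 × 107.1/(334² − 107.1²) ≈ 102 Hz.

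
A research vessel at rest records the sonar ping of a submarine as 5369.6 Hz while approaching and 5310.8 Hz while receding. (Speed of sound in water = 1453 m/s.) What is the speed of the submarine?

8.0 m/s

f₁/f₂ = (v + v_s)/(v − v_s), so v_s = v · (f₁ − f₂)/(f₁ + f₂).
v_s = 1453 × (5369.6 − 5310.8)/(5369.6 + 5310.8) = 1453 × 58.8/10680.4 ≈ 8.0 m/s.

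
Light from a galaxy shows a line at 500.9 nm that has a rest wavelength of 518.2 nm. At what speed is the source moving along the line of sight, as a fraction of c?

0.034

λ'/λ₀ = 0.9666 < 1 (blueshift), so the source is approaching.
λ'/λ₀ = √((1 − β)/(1 + β)) for an approaching source ⇒ β = (1 − r²)/(1 + r²) with r = λ'/λ₀.
β = (1 − 0.9343)/(1 + 0.9343) ≈ 0.034.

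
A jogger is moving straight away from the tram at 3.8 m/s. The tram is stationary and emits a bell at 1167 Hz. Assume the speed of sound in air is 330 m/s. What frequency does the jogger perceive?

1154 Hz

Moving observer, stationary source: f' = f · (v − v_o)/v.
f' = 1167 × (330 − 3.8)/330 = 1167 × 326.2/330 ≈ 1154 Hz.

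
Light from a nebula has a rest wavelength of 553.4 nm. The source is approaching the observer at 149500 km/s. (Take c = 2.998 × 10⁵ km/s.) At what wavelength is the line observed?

β = v/c = 149500/299800 = 0.4987.
Relativistic Doppler for wavelength: λ' = λ₀ · √((1 − β)/(1 + β)).
λ' = 553.4 × √(0.5013/1.4987) = 553.4 × 0.57838 ≈ 320.1 nm.

320.1 nm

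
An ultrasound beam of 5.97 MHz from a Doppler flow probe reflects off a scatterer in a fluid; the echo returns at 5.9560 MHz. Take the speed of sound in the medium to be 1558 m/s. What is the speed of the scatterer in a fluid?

1.83 m/s

Double Doppler shift off a moving reflector: f₂ = f₀ · (v + u)/(v − u) (u > 0 toward emitter).
Rearranging, u = v · (f₂ − f₀)/(f₂ + f₀) = 1558 × -0.0140/11.9260 ≈ -1.83 m/s.
So the scatterer in a fluid is moving at 1.83 m/s away from the emitter.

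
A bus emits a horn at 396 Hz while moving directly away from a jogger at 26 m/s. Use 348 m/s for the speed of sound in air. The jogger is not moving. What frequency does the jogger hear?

Only the source moves, away from the listener, so f' = f · v/(v + v_s).
f' = 396 × 348/(348 + 26) = 396 × 348/374 ≈ 368 Hz.

368 Hz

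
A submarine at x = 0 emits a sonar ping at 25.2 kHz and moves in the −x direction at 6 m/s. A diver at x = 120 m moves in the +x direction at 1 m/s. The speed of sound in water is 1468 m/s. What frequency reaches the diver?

25.1 kHz

The observer lies on the +x side, so the source is heading away from the observer and the observer is heading away from the source.
With source receding and observer receding, f' = f · (v − v_o)/(v + v_s).
f' = 25.2 × (1468 − 1)/(1468 + 6) = 25.2 × 1467/1474 ≈ 25.1 kHz.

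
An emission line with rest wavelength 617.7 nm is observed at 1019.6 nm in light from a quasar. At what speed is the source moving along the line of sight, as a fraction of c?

0.463

λ'/λ₀ = 1.6506 > 1 (redshift), so the source is receding.
λ'/λ₀ = √((1 + β)/(1 − β)) for a receding source ⇒ β = (r² − 1)/(r² + 1) with r = λ'/λ₀.
β = (2.7246 − 1)/(2.7246 + 1) ≈ 0.463.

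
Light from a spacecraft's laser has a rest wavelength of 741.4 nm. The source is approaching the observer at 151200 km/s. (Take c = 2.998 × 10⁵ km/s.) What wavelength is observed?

β = v/c = 151200/299800 = 0.5043.
Relativistic Doppler for wavelength: λ' = λ₀ · √((1 − β)/(1 + β)).
λ' = 741.4 × √(0.4957/1.5043) = 741.4 × 0.57401 ≈ 425.6 nm.

425.6 nm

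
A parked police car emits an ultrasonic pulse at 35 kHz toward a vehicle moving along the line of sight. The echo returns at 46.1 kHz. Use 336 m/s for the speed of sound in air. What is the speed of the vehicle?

Double Doppler shift off a moving reflector: f₂ = f₀ · (v + u)/(v − u) (u > 0 toward emitter).
Rearranging, u = v · (f₂ − f₀)/(f₂ + f₀) = 336 × 11.1/81.1 ≈ 46 m/s.
So the vehicle is moving at 46 m/s toward the emitter.

46 m/s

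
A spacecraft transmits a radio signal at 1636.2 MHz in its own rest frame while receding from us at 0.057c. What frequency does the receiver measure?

1545.4 MHz

Relativistic Doppler for frequency: f' = f₀ · √((1 − β)/(1 + β)).
f' = 1636.2 × √(0.9430/1.0570) = 1636.2 × 0.94454 ≈ 1545.4 MHz.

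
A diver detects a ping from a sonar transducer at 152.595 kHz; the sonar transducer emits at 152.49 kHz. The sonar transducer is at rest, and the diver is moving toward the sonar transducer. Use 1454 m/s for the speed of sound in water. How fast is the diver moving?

1.00 m/s

f' = f · (v + v_o)/v ⇒ v_o = v · |f'/f − 1|.
v_o = 1454 × |152.595/152.49 − 1| = 1454 × 0.0006886 ≈ 1.00 m/s.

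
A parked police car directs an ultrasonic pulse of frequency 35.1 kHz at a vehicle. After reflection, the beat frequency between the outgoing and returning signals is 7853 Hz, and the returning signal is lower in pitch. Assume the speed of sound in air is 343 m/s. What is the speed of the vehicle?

Double Doppler shift off a moving reflector: f₂ = f₀ · (v + u)/(v − u) (u > 0 toward emitter).
Returning signal is lower, so f₂ = f₀ − Δf = 35100 − 7853 = 27247 Hz.
Rearranging, u = v · (f₂ − f₀)/(f₂ + f₀) = 343 × -7853/62347 ≈ -43 m/s.
So the vehicle is moving at 43 m/s away from the emitter.

43 m/s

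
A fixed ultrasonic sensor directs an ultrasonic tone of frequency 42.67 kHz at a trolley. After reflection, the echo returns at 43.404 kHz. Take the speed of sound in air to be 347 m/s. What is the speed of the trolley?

Double Doppler shift off a moving reflector: f₂ = f₀ · (v + u)/(v − u) (u > 0 toward emitter).
Rearranging, u = v · (f₂ − f₀)/(f₂ + f₀) = 347 × 0.734/86.074 ≈ 2.96 m/s.
So the trolley is moving at 2.96 m/s toward the emitter.

2.96 m/s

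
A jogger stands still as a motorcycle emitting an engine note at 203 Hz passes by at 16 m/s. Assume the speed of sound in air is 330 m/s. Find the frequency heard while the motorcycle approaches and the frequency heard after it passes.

213 Hz approaching; 194 Hz receding

Approaching: f₁ = f · v/(v − v_s) = 203 × 330/314 ≈ 213 Hz.
Receding: f₂ = f · v/(v + v_s) = 203 × 330/346 ≈ 194 Hz.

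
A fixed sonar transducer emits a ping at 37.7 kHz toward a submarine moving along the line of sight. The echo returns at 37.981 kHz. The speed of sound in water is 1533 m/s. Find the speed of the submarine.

5.7 m/s

Double Doppler shift off a moving reflector: f₂ = f₀ · (v + u)/(v − u) (u > 0 toward emitter).
Rearranging, u = v · (f₂ − f₀)/(f₂ + f₀) = 1533 × 0.281/75.681 ≈ 5.7 m/s.
So the submarine is moving at 5.7 m/s toward the emitter.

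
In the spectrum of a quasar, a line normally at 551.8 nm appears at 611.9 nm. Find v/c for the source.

0.103

λ'/λ₀ = 1.1089 > 1 (redshift), so the source is receding.
λ'/λ₀ = √((1 + β)/(1 − β)) for a receding source ⇒ β = (r² − 1)/(r² + 1) with r = λ'/λ₀.
β = (1.2297 − 1)/(1.2297 + 1) ≈ 0.103.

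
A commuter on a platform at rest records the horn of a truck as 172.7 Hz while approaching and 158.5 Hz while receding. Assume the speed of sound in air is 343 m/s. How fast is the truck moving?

f₁/f₂ = (v + v_s)/(v − v_s), so v_s = v · (f₁ − f₂)/(f₁ + f₂).
v_s = 343 × (172.7 − 158.5)/(172.7 + 158.5) = 343 × 14.2/331.2 ≈ 14.7 m/s.

14.7 m/s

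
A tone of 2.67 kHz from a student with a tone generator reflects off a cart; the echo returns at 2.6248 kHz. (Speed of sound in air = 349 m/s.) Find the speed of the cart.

2.98 m/s

Double Doppler shift off a moving reflector: f₂ = f₀ · (v + u)/(v − u) (u > 0 toward emitter).
Rearranging, u = v · (f₂ − f₀)/(f₂ + f₀) = 349 × -0.0452/5.2948 ≈ -2.98 m/s.
So the cart is moving at 2.98 m/s away from the emitter.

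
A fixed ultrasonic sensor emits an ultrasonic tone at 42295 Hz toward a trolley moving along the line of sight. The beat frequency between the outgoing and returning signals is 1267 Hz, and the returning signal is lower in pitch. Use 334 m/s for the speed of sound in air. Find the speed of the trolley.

Double Doppler shift off a moving reflector: f₂ = f₀ · (v + u)/(v − u) (u > 0 toward emitter).
Returning signal is lower, so f₂ = f₀ − Δf = 42295 − 1267 = 41028 Hz.
Rearranging, u = v · (f₂ − f₀)/(f₂ + f₀) = 334 × -1267/83323 ≈ -5.1 m/s.
So the trolley is moving at 5.1 m/s away from the emitter.

5.1 m/s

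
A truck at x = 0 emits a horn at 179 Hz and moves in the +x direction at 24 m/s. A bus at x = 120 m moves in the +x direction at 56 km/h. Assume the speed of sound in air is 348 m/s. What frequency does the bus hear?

56 km/h = 15.56 m/s.
The observer lies on the +x side, so the source is heading toward the observer and the observer is heading away from the source.
Both move, so f' = f · (v − v_o)/(v − v_s).
f' = 179 × (348 − 15.56)/(348 − 24) = 179 × 332.44/324 ≈ 184 Hz.

184 Hz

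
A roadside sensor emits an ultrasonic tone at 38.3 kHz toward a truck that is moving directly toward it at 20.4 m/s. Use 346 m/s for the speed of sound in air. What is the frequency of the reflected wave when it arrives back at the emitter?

At the truck (a moving observer), f₁ = f₀ · (v + u)/v = 38.3 × 366.4/346 ≈ 40.6 kHz.
On reflection it acts as a source moving toward the stationary detector: f₂ = f₁ · v/(v − u) = 40.6 × 346/325.6 ≈ 43.1 kHz.

43.1 kHz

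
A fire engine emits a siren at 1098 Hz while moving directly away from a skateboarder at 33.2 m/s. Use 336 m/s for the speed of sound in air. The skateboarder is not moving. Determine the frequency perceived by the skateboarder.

Moving source, stationary observer: f' = f · v/(v + v_s) since the source is receding.
f' = 1098 × 336/(336 + 33.2) = 1098 × 336/369.2 ≈ 999 Hz.

999 Hz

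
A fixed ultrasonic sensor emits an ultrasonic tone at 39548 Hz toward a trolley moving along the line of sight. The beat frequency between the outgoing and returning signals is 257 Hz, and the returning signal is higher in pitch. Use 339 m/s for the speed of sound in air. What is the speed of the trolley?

Double Doppler shift off a moving reflector: f₂ = f₀ · (v + u)/(v − u) (u > 0 toward emitter).
Returning signal is higher, so f₂ = f₀ + Δf = 39548 + 257 = 39805 Hz.
Rearranging, u = v · (f₂ − f₀)/(f₂ + f₀) = 339 × 257/79353 ≈ 1.10 m/s.
So the trolley is moving at 1.10 m/s toward the emitter.

1.10 m/s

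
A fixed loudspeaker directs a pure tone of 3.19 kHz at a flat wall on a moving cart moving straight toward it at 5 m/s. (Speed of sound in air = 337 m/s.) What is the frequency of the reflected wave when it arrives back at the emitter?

The flat wall on a moving cart first receives the wave as a moving observer: f₁ = f₀ · (v + u)/v = 3.19 × (337 + 5)/337 ≈ 3.24 kHz.
The reflection then acts as a moving source: f₂ = f₁ · v/(v − u) ≈ 3.29 kHz.
Equivalently f₂ = f₀ · (v + u)/(v − u).

3.29 kHz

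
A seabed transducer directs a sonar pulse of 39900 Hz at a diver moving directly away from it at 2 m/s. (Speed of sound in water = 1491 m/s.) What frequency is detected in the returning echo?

39793 Hz

The diver first receives the wave as a moving observer: f₁ = f₀ · (v − u)/v = 39900 × (1491 − 2)/1491 ≈ 39846 Hz.
The reflection then acts as a moving source: f₂ = f₁ · v/(v + u) ≈ 39793 Hz.
Equivalently f₂ = f₀ · (v − u)/(v + u).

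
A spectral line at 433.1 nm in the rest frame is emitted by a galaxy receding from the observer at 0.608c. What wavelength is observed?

Relativistic Doppler for wavelength: λ' = λ₀ · √((1 + β)/(1 − β)).
λ' = 433.1 × √(1.6080/0.3920) = 433.1 × 2.02535 ≈ 877.2 nm.

877.2 nm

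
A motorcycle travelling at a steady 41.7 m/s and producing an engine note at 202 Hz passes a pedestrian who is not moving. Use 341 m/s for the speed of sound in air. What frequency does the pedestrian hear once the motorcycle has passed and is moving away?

Receding: f₂ = f · v/(v + v_s) = 202 × 341/382.7 ≈ 180 Hz.

180 Hz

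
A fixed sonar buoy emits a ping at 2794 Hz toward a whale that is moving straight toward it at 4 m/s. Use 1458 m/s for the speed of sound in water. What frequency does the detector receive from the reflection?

2809 Hz

At the whale (a moving observer), f₁ = f₀ · (v + u)/v = 2794 × 1462/1458 ≈ 2802 Hz.
The reflection then acts as a moving source: f₂ = f₁ · v/(v − u) ≈ 2809 Hz.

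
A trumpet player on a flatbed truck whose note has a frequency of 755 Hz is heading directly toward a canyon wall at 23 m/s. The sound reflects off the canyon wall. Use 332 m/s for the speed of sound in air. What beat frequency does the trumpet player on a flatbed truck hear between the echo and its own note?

112 Hz

The canyon wall receives the sound from a moving source: f₁ = f₀ · v/(v − v_e) = 755 × 332/309 ≈ 811.2 Hz.
On the return leg the trumpet player on a flatbed truck is a moving observer: f₂ = f₁ · (v + v_e)/v = 811.2 × 355/332 ≈ 867.4 Hz.
Equivalently f₂ = f₀ · (v + v_e)/(v − v_e).
Beat against the emitted tone: |f₂ − f₀| = 2v_e·f₀/(v − v_e) = 2 × 23 × 755/309 ≈ 112 Hz.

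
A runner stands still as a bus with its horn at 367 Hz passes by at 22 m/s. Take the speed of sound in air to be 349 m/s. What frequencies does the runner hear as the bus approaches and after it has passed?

Approaching: f₁ = f · v/(v − v_s) = 367 × 349/327 ≈ 392 Hz.
Receding: f₂ = f · v/(v + v_s) = 367 × 349/371 ≈ 345 Hz.

392 Hz approaching; 345 Hz receding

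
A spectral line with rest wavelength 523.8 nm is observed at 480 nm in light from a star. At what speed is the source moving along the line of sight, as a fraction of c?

0.087c

λ'/λ₀ = 0.9164 < 1 (blueshift), so the source is approaching.
λ'/λ₀ = √((1 − β)/(1 + β)) for an approaching source ⇒ β = (1 − r²)/(1 + r²) with r = λ'/λ₀.
β = (1 − 0.8398)/(1 + 0.8398) ≈ 0.087.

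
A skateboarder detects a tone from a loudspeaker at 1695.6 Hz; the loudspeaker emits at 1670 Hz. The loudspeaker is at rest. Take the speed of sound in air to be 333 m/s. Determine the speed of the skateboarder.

5.1 m/s

f' > f, so the skateboarder is approaching.
f' = f · (v + v_o)/v ⇒ v_o = v · |f'/f − 1|.
v_o = 333 × |1695.6/1670 − 1| = 333 × 0.01533 ≈ 5.1 m/s.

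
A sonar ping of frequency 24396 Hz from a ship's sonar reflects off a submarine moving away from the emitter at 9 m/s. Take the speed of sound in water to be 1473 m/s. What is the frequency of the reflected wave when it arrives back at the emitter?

24100 Hz

At the submarine (a moving observer), f₁ = f₀ · (v − u)/v = 24396 × 1464/1473 ≈ 24247 Hz.
On reflection it acts as a source moving away from the stationary detector: f₂ = f₁ · v/(v + u) = 24247 × 1473/1482 ≈ 24100 Hz.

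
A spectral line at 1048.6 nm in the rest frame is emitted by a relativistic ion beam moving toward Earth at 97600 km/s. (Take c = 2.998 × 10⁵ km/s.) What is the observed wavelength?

β = v/c = 97600/299800 = 0.3256.
Relativistic Doppler for wavelength: λ' = λ₀ · √((1 − β)/(1 + β)).
λ' = 1048.6 × √(0.6744/1.3256) = 1048.6 × 0.71331 ≈ 748.0 nm.

748.0 nm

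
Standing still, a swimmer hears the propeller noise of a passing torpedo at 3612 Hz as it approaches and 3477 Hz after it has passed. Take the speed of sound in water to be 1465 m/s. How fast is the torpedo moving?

28 m/s

f₁/f₂ = (v + v_s)/(v − v_s), so v_s = v · (f₁ − f₂)/(f₁ + f₂).
v_s = 1465 × (3612 − 3477)/(3612 + 3477) = 1465 × 135/7089 ≈ 28 m/s.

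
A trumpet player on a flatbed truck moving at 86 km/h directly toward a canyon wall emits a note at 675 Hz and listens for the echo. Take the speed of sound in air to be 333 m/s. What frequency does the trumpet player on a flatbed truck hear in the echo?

86 km/h = 23.89 m/s.
The canyon wall receives the sound from a moving source: f₁ = f₀ · v/(v − v_e) = 675 × 333/309.11 ≈ 727 Hz.
On the return leg the trumpet player on a flatbed truck is a moving observer: f₂ = f₁ · (v + v_e)/v = 727 × 356.89/333 ≈ 779 Hz.

779 Hz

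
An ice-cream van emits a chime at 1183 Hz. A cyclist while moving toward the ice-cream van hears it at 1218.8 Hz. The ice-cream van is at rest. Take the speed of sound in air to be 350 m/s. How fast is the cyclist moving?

f' = f · (v + v_o)/v ⇒ v_o = v · |f'/f − 1|.
v_o = 350 × |1218.8/1183 − 1| = 350 × 0.03026 ≈ 10.6 m/s.

10.6 m/s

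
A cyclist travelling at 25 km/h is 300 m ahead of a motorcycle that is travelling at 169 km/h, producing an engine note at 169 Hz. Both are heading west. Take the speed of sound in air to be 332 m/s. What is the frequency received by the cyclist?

169 km/h = 46.94 m/s; 25 km/h = 6.944 m/s.
The cyclist is ahead, so the motorcycle is moving toward it while the cyclist is moving away from the motorcycle.
Both move, so f' = f · (v − v_o)/(v − v_s).
f' = 169 × (332 − 6.944)/(332 − 46.94) = 169 × 325.06/285.06 ≈ 193 Hz.

193 Hz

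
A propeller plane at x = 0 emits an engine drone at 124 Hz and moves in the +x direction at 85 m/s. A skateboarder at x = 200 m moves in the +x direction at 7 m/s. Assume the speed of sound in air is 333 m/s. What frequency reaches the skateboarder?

The observer lies on the +x side, so the source is heading toward the observer and the observer is heading away from the source.
General Doppler shift: f' = f · (v − v_o)/(v − v_s).
f' = 124 × (333 − 7)/(333 − 85) = 124 × 326/248 ≈ 163 Hz.

163 Hz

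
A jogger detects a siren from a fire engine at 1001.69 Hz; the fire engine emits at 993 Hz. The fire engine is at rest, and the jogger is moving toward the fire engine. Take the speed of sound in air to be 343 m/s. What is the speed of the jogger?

f' = f · (v + v_o)/v ⇒ v_o = v · |f'/f − 1|.
v_o = 343 × |1001.69/993 − 1| = 343 × 0.008751 ≈ 3.0 m/s.

3.0 m/s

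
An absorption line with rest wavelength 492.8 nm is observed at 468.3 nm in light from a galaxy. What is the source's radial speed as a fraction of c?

λ'/λ₀ = 0.9503 < 1 (blueshift), so the source is approaching.
λ'/λ₀ = √((1 − β)/(1 + β)) for an approaching source ⇒ β = (1 − r²)/(1 + r²) with r = λ'/λ₀.
β = (1 − 0.9030)/(1 + 0.9030) ≈ 0.051.

0.051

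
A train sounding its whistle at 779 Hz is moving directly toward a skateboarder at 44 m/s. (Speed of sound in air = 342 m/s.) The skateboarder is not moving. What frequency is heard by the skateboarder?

With the source moving toward a stationary observer, f' = f · v/(v − v_s).
f' = 779 × 342/(342 − 44) = 779 × 342/298 ≈ 894 Hz.

894 Hz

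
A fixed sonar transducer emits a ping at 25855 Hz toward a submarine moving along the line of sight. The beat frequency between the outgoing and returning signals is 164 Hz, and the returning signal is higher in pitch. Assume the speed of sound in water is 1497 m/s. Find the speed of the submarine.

Double Doppler shift off a moving reflector: f₂ = f₀ · (v + u)/(v − u) (u > 0 toward emitter).
Returning signal is higher, so f₂ = f₀ + Δf = 25855 + 164 = 26019 Hz.
Rearranging, u = v · (f₂ − f₀)/(f₂ + f₀) = 1497 × 164/51874 ≈ 4.7 m/s.
So the submarine is moving at 4.7 m/s toward the emitter.

4.7 m/s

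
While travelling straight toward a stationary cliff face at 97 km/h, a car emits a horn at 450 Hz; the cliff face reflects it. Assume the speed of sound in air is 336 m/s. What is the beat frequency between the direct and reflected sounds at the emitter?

97 km/h = 26.94 m/s.
The cliff face receives the sound from a moving source: f₁ = f₀ · v/(v − v_e) = 450 × 336/309.06 ≈ 489.2 Hz.
On the return leg the car is a moving observer: f₂ = f₁ · (v + v_e)/v = 489.2 × 362.94/336 ≈ 528.5 Hz.
Beat against the emitted tone: |f₂ − f₀| = 2v_e·f₀/(v − v_e) = 2 × 26.94 × 450/309.06 ≈ 78 Hz.

78 Hz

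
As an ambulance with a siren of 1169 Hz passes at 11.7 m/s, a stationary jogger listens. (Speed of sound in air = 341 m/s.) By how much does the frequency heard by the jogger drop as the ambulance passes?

Approaching: f₁ = f · v/(v − v_s) = 1169 × 341/329.3 ≈ 1210.5 Hz.
Receding: f₂ = f · v/(v + v_s) = 1169 × 341/352.7 ≈ 1130.2 Hz.
Drop: f₁ − f₂ = 2f·v·v_s/(v² − v_s²) = 2 × 1169 × 341 × 11.7/(341² − 11.7²) ≈ 80.3 Hz.

80.3 Hz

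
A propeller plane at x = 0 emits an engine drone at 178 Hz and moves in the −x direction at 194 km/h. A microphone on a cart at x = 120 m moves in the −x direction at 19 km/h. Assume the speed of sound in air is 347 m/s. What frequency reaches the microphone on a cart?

194 km/h = 53.89 m/s; 19 km/h = 5.278 m/s.
The observer lies on the +x side, so the source is heading away from the observer and the observer is heading toward the source.
General Doppler shift: f' = f · (v + v_o)/(v + v_s).
f' = 178 × (347 + 5.278)/(347 + 53.89) = 178 × 352.28/400.89 ≈ 156 Hz.

156 Hz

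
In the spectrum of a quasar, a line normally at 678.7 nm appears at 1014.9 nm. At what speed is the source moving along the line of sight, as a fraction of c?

0.382c

λ'/λ₀ = 1.4954 > 1 (redshift), so the source is receding.
λ'/λ₀ = √((1 + β)/(1 − β)) for a receding source ⇒ β = (r² − 1)/(r² + 1) with r = λ'/λ₀.
β = (2.2361 − 1)/(2.2361 + 1) ≈ 0.382.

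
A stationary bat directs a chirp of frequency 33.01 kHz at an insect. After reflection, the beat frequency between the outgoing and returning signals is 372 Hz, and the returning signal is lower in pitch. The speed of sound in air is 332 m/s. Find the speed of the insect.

1.88 m/s

Double Doppler shift off a moving reflector: f₂ = f₀ · (v + u)/(v − u) (u > 0 toward emitter).
Returning signal is lower, so f₂ = f₀ − Δf = 33010 − 372 = 32638 Hz.
Rearranging, u = v · (f₂ − f₀)/(f₂ + f₀) = 332 × -372/65648 ≈ -1.88 m/s.
So the insect is moving at 1.88 m/s away from the emitter.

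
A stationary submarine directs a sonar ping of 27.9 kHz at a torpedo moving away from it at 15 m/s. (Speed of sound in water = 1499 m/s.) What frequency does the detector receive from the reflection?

27.3 kHz

At the torpedo (a moving observer), f₁ = f₀ · (v − u)/v = 27.9 × 1484/1499 ≈ 27.6 kHz.
The reflection then acts as a moving source: f₂ = f₁ · v/(v + u) ≈ 27.3 kHz.
Equivalently f₂ = f₀ · (v − u)/(v + u).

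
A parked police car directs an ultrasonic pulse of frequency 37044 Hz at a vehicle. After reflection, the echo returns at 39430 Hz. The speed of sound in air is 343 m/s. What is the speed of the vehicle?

Double Doppler shift off a moving reflector: f₂ = f₀ · (v + u)/(v − u) (u > 0 toward emitter).
Rearranging, u = v · (f₂ − f₀)/(f₂ + f₀) = 343 × 2386/76474 ≈ 10.7 m/s.
So the vehicle is moving at 10.7 m/s toward the emitter.

10.7 m/s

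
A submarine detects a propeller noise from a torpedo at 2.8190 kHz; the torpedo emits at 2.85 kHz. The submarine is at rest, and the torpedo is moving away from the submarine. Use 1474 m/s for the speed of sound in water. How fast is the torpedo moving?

16.2 m/s

f' = f · v/(v + v_s) ⇒ v_s = v · |1 − f/f'|.
v_s = 1474 × |1 − 2.85/2.8190| = 1474 × 0.011 ≈ 16.2 m/s.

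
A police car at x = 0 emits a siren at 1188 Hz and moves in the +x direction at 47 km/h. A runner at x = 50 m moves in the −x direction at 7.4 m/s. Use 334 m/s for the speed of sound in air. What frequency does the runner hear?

47 km/h = 13.06 m/s.
The observer lies on the +x side, so the source is heading toward the observer and the observer is heading toward the source.
General Doppler shift: f' = f · (v + v_o)/(v − v_s).
f' = 1188 × (334 + 7.4)/(334 − 13.06) = 1188 × 341.4/320.94 ≈ 1264 Hz.

1264 Hz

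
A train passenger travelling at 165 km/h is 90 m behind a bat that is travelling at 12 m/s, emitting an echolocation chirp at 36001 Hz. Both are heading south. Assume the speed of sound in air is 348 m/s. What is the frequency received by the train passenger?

165 km/h = 45.83 m/s.
The train passenger is behind, so the bat is moving away from it while the train passenger is moving toward the bat.
With source receding and observer approaching, f' = f · (v + v_o)/(v + v_s).
f' = 36001 × (348 + 45.83)/(348 + 12) = 36001 × 393.83/360 ≈ 39384 Hz.

39384 Hz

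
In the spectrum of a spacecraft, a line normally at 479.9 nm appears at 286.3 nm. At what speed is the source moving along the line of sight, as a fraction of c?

0.475

λ'/λ₀ = 0.5966 < 1 (blueshift), so the source is approaching.
λ'/λ₀ = √((1 − β)/(1 + β)) for an approaching source ⇒ β = (1 − r²)/(1 + r²) with r = λ'/λ₀.
β = (1 − 0.3559)/(1 + 0.3559) ≈ 0.475.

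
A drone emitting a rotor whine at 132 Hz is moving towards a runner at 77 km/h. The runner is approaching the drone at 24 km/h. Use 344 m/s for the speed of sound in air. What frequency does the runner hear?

77 km/h = 21.39 m/s; 24 km/h = 6.667 m/s.
Both move, so f' = f · (v + v_o)/(v − v_s).
f' = 132 × (344 + 6.667)/(344 − 21.39) = 132 × 350.67/322.61 ≈ 143 Hz.

143 Hz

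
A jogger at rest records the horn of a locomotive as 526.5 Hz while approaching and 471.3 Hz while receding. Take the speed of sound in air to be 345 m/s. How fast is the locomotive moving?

19.1 m/s

f₁/f₂ = (v + v_s)/(v − v_s), so v_s = v · (f₁ − f₂)/(f₁ + f₂).
v_s = 345 × (526.5 − 471.3)/(526.5 + 471.3) = 345 × 55.2/997.8 ≈ 19.1 m/s.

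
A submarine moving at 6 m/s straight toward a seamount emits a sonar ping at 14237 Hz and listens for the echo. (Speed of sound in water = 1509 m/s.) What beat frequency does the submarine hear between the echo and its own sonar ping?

The seamount receives the sound from a moving source: f₁ = f₀ · v/(v − v_e) = 14237 × 1509/1503 ≈ 14293.8 Hz.
On the return leg the submarine is a moving observer: f₂ = f₁ · (v + v_e)/v = 14293.8 × 1515/1509 ≈ 14350.7 Hz.
Beat against the emitted tone: |f₂ − f₀| = 2v_e·f₀/(v − v_e) = 2 × 6 × 14237/1503 ≈ 114 Hz.

114 Hz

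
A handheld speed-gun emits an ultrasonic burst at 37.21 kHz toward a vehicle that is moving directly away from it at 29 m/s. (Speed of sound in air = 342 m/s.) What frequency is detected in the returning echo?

At the vehicle (a moving observer), f₁ = f₀ · (v − u)/v = 37.21 × 313/342 ≈ 34.1 kHz.
The reflection then acts as a moving source: f₂ = f₁ · v/(v + u) ≈ 31.4 kHz.

31.4 kHz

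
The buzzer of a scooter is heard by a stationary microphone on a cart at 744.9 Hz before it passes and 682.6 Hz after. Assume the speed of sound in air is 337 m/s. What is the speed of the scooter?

14.7 m/s

f₁/f₂ = (v + v_s)/(v − v_s), so v_s = v · (f₁ − f₂)/(f₁ + f₂).
v_s = 337 × (744.9 − 682.6)/(744.9 + 682.6) = 337 × 62.3/1427.5 ≈ 14.7 m/s.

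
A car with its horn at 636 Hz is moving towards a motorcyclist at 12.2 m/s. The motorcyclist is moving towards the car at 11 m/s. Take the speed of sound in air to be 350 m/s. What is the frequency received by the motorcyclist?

With source approaching and observer approaching, f' = f · (v + v_o)/(v − v_s).
f' = 636 × (350 + 11)/(350 − 12.2) = 636 × 361/337.8 ≈ 680 Hz.

680 Hz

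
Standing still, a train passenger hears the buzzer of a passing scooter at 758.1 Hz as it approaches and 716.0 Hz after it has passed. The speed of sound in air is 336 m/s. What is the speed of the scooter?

f₁/f₂ = (v + v_s)/(v − v_s), so v_s = v · (f₁ − f₂)/(f₁ + f₂).
v_s = 336 × (758.1 − 716.0)/(758.1 + 716.0) = 336 × 42.1/1474.1 ≈ 9.6 m/s.

9.6 m/s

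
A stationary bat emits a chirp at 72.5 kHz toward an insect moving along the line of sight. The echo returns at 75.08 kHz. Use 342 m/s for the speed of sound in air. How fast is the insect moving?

Double Doppler shift off a moving reflector: f₂ = f₀ · (v + u)/(v − u) (u > 0 toward emitter).
Rearranging, u = v · (f₂ − f₀)/(f₂ + f₀) = 342 × 2.58/147.58 ≈ 6.0 m/s.
So the insect is moving at 6.0 m/s toward the emitter.

6.0 m/s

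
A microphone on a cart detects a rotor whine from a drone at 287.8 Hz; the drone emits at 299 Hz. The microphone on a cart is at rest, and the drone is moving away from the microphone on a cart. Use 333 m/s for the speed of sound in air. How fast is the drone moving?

13.0 m/s

f' = f · v/(v + v_s) ⇒ v_s = v · |1 − f/f'|.
v_s = 333 × |1 − 299/287.8| = 333 × 0.03892 ≈ 13.0 m/s.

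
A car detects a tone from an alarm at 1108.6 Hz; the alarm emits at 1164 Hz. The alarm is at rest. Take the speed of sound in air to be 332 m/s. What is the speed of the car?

15.8 m/s

f' < f, so the car is receding.
f' = f · (v − v_o)/v ⇒ v_o = v · |f'/f − 1|.
v_o = 332 × |1108.6/1164 − 1| = 332 × 0.04759 ≈ 15.8 m/s.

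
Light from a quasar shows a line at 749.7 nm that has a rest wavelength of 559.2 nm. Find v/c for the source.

λ'/λ₀ = 1.3407 > 1 (redshift), so the source is receding.
λ'/λ₀ = √((1 + β)/(1 − β)) for a receding source ⇒ β = (r² − 1)/(r² + 1) with r = λ'/λ₀.
β = (1.7974 − 1)/(1.7974 + 1) ≈ 0.285.

0.285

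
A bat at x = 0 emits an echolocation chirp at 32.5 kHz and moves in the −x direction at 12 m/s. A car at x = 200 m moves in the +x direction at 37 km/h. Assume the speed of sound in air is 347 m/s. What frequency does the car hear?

37 km/h = 10.28 m/s.
The observer lies on the +x side, so the source is heading away from the observer and the observer is heading away from the source.
General Doppler shift: f' = f · (v − v_o)/(v + v_s).
f' = 32.5 × (347 − 10.28)/(347 + 12) = 32.5 × 336.72/359 ≈ 30.5 kHz.

30.5 kHz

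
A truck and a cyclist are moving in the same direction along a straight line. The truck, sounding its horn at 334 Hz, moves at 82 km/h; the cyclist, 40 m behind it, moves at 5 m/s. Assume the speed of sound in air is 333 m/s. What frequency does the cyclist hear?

317 Hz

82 km/h = 22.78 m/s.
The cyclist is behind, so the truck is moving away from it while the cyclist is moving toward the truck.
General Doppler shift: f' = f · (v + v_o)/(v + v_s).
f' = 334 × (333 + 5)/(333 + 22.78) = 334 × 338/355.78 ≈ 317 Hz.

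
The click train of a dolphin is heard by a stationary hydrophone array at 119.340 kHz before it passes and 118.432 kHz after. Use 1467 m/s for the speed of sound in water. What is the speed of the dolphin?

5.6 m/s

f₁/f₂ = (v + v_s)/(v − v_s), so v_s = v · (f₁ − f₂)/(f₁ + f₂).
v_s = 1467 × (119.340 − 118.432)/(119.340 + 118.432) = 1467 × 0.908/237.772 ≈ 5.6 m/s.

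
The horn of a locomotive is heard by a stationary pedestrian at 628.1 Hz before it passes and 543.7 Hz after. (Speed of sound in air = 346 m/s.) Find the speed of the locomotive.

f₁/f₂ = (v + v_s)/(v − v_s), so v_s = v · (f₁ − f₂)/(f₁ + f₂).
v_s = 346 × (628.1 − 543.7)/(628.1 + 543.7) = 346 × 84.4/1171.8 ≈ 24.9 m/s.

24.9 m/s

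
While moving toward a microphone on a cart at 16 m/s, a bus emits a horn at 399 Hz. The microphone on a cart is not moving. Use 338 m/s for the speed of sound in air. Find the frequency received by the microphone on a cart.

With the source moving toward a stationary observer, f' = f · v/(v − v_s).
f' = 399 × 338/(338 − 16) = 399 × 338/322 ≈ 419 Hz.

419 Hz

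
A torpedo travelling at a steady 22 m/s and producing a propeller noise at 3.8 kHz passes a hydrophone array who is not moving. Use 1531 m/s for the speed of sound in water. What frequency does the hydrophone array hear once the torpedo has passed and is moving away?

3.75 kHz

Receding: f₂ = f · v/(v + v_s) = 3.8 × 1531/1553 ≈ 3.75 kHz.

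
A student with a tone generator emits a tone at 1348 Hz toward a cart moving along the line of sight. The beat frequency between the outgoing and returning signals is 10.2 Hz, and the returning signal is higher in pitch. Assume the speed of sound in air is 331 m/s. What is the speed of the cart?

Double Doppler shift off a moving reflector: f₂ = f₀ · (v + u)/(v − u) (u > 0 toward emitter).
Returning signal is higher, so f₂ = f₀ + Δf = 1348 + 10.2 = 1358.2 Hz.
Rearranging, u = v · (f₂ − f₀)/(f₂ + f₀) = 331 × 10.2/2706.2 ≈ 1.25 m/s.
So the cart is moving at 1.25 m/s toward the emitter.

1.25 m/s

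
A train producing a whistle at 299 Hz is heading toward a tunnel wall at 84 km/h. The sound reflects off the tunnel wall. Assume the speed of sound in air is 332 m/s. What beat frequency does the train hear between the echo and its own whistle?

45.2 Hz

84 km/h = 23.33 m/s.
The tunnel wall receives the sound from a moving source: f₁ = f₀ · v/(v − v_e) = 299 × 332/308.67 ≈ 321.6 Hz.
On the return leg the train is a moving observer: f₂ = f₁ · (v + v_e)/v = 321.6 × 355.33/332 ≈ 344.2 Hz.
Beat against the emitted tone: |f₂ − f₀| = 2v_e·f₀/(v − v_e) = 2 × 23.33 × 299/308.67 ≈ 45.2 Hz.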